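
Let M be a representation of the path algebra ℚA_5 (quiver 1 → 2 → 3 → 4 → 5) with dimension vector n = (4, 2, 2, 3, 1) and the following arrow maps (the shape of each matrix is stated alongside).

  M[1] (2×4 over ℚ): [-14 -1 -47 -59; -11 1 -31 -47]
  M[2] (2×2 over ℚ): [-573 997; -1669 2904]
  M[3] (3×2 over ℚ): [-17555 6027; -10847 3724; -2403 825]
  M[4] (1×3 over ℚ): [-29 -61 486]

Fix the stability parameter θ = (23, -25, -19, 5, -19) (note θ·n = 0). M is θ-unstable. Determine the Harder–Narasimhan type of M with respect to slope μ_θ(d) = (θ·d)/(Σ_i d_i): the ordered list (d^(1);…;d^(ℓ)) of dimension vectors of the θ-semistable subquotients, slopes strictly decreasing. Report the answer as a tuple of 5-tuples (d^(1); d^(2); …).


Interval decomposition of M: I[1,1]^2, I[1,4], I[1,5], I[4,4].
HN type (ℓ=3): μ^(1)=23; μ^(2)=5; μ^(3)=-7

((2, 0, 0, 0, 0); (0, 0, 0, 2, 0); (2, 2, 2, 1, 1))


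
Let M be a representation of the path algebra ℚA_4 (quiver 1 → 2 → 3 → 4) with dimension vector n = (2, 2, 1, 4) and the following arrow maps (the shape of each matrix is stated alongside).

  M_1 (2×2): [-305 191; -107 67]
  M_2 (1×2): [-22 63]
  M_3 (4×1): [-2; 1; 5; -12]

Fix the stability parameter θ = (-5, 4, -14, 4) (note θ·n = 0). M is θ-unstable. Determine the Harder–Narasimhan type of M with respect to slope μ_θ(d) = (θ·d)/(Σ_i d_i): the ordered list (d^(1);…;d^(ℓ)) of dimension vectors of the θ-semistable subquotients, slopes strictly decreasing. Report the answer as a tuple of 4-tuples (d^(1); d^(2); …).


Via rank(M_{q-1}∘⋯∘M_p): M ≅ I[1,2], I[1,4], I[4,4]^3.
μ_θ-semistable layers: μ^(1)=4; μ^(2)=-5

((0, 1, 0, 4); (2, 1, 1, 0))


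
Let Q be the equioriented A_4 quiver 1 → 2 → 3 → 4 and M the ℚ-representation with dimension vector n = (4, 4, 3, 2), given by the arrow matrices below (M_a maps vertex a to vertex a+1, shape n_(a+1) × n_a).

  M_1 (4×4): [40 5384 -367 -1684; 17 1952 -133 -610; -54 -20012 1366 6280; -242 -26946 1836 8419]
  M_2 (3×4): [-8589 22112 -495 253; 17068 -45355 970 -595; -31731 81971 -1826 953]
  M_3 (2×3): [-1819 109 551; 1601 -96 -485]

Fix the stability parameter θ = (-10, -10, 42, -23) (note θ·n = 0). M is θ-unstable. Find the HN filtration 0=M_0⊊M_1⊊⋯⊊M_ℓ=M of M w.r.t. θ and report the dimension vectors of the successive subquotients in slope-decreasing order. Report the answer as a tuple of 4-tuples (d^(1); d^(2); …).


Interval decomposition of M: I[1,2], I[1,3], I[1,4]^2.
HN type (ℓ=3): μ^(1)=42; μ^(2)=19/2; μ^(3)=-10

((0, 0, 1, 0); (0, 0, 2, 2); (4, 4, 0, 0))


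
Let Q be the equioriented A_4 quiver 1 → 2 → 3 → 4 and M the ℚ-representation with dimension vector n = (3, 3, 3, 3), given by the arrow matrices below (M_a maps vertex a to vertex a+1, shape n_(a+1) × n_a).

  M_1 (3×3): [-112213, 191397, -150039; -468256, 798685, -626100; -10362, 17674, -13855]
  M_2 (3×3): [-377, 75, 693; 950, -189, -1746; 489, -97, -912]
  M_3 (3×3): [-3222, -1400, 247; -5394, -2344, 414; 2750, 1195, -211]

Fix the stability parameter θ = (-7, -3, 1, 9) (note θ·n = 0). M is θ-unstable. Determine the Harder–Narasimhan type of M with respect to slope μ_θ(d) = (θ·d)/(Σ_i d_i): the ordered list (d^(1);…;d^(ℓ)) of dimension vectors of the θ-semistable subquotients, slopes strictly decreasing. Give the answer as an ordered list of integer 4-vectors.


Interval decomposition of M: I[1,4]^3.
HN type (ℓ=4): μ^(1)=9; μ^(2)=1; μ^(3)=-3; μ^(4)=-7

((0, 0, 0, 3); (0, 0, 3, 0); (0, 3, 0, 0); (3, 0, 0, 0))


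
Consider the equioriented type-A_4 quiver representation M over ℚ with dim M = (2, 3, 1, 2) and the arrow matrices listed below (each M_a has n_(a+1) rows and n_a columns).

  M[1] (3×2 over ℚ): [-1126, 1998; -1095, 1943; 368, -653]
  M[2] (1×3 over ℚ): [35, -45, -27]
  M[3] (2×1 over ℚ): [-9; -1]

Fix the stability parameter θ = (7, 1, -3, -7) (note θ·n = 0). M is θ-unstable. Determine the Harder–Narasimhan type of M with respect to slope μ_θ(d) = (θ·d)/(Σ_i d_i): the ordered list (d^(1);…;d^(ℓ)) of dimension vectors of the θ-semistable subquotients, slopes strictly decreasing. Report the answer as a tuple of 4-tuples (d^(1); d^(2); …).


Via rank(M_{q-1}∘⋯∘M_p): M ≅ I[1,2], I[1,4], I[2,2], I[4,4].
μ_θ-semistable layers: μ^(1)=4; μ^(2)=1; μ^(3)=-1/2; μ^(4)=-7

((1, 1, 0, 0); (0, 1, 0, 0); (1, 1, 1, 1); (0, 0, 0, 1))


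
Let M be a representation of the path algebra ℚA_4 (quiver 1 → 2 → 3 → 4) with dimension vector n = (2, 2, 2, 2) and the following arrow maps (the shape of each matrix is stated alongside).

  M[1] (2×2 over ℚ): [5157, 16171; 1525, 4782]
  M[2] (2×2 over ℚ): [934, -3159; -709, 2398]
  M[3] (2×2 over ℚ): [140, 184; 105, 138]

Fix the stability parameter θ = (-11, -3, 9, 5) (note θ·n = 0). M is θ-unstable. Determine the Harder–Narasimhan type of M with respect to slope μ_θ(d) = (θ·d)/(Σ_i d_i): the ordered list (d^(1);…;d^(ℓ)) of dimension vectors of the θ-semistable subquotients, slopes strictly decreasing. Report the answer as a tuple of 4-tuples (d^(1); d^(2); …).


Via rank(M_{q-1}∘⋯∘M_p): M ≅ I[1,3], I[1,4], I[4,4].
μ_θ-semistable layers: μ^(1)=9; μ^(2)=7; μ^(3)=5; μ^(4)=-3; μ^(5)=-11

((0, 0, 1, 0); (0, 0, 1, 1); (0, 0, 0, 1); (0, 2, 0, 0); (2, 0, 0, 0))


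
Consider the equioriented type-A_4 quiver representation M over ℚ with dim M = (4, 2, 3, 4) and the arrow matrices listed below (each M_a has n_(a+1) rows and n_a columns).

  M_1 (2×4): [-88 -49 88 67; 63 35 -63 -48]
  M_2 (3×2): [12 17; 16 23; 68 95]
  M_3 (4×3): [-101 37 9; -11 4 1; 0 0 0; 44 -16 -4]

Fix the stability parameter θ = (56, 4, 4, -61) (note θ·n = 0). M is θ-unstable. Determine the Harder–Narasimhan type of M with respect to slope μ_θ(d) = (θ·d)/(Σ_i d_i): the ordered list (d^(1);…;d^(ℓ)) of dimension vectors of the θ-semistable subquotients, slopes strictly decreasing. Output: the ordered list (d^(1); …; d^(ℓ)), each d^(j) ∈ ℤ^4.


Barcode: M ≅ I[1,1]^2, I[1,3], I[1,4], I[3,4], I[4,4]^2. HN layers by μ_θ (5 steps, strictly decreasing):
  μ^(1)=56; μ^(2)=64/3; μ^(3)=3/4; μ^(4)=-57/2; μ^(5)=-61

((2, 0, 0, 0); (1, 1, 1, 0); (1, 1, 1, 1); (0, 0, 1, 1); (0, 0, 0, 2))


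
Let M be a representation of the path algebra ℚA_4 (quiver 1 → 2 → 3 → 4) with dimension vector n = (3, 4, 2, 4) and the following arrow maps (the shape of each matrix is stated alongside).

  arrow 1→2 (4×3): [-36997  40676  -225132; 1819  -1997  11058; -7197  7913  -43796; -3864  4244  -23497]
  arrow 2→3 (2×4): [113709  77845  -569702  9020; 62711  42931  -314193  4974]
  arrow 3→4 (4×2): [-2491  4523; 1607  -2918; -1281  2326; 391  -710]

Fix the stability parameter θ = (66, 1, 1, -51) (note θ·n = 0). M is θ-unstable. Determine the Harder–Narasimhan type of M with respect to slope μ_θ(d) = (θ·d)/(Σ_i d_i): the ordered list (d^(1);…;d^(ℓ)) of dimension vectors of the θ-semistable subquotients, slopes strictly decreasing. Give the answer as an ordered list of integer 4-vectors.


Interval decomposition of M: I[1,2], I[1,4]^2, I[2,2], I[4,4]^2.
HN type (ℓ=4): μ^(1)=67/2; μ^(2)=17/4; μ^(3)=1; μ^(4)=-51

((1, 1, 0, 0); (2, 2, 2, 2); (0, 1, 0, 0); (0, 0, 0, 2))


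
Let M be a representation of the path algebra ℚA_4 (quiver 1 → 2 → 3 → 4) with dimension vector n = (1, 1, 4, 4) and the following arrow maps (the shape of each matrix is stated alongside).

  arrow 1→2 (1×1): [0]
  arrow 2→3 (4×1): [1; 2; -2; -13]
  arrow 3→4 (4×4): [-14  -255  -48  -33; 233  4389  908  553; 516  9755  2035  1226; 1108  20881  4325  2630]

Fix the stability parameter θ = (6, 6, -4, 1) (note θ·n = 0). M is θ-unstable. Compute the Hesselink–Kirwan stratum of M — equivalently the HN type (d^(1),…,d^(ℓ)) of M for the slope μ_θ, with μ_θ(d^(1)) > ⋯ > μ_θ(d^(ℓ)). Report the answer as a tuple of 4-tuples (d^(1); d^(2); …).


Interval decomposition of M: I[1,1], I[2,4], I[3,4]^3.
HN type (ℓ=3): μ^(1)=6; μ^(2)=1; μ^(3)=-4

((1, 0, 0, 0); (0, 1, 1, 4); (0, 0, 3, 0))


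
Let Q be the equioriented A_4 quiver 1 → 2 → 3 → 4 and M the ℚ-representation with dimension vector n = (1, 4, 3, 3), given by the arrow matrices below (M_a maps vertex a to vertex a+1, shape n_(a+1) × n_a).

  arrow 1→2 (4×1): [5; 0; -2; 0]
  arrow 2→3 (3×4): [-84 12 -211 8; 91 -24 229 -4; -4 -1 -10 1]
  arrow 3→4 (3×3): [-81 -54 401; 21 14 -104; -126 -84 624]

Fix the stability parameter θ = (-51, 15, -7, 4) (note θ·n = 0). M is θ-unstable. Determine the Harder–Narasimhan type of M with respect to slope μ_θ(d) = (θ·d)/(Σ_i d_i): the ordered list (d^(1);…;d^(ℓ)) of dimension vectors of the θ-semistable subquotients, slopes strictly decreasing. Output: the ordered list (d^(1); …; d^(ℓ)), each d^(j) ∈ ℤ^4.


Via rank(M_{q-1}∘⋯∘M_p): M ≅ I[1,3], I[2,2], I[2,4]^2, I[4,4].
μ_θ-semistable layers: μ^(1)=15; μ^(2)=4; μ^(3)=-51

((0, 1, 0, 0); (0, 3, 3, 3); (1, 0, 0, 0))


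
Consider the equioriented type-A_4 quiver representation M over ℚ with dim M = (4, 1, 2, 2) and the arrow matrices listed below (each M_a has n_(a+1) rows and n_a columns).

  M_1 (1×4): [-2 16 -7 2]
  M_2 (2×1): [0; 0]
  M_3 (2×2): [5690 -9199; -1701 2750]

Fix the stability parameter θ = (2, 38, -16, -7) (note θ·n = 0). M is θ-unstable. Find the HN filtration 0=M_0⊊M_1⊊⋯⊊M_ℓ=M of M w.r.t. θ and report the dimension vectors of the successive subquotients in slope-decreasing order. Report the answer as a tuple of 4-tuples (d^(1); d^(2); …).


Interval decomposition of M: I[1,1]^3, I[1,2], I[3,4]^2.
HN type (ℓ=4): μ^(1)=38; μ^(2)=2; μ^(3)=-7; μ^(4)=-16

((0, 1, 0, 0); (4, 0, 0, 0); (0, 0, 0, 2); (0, 0, 2, 0))


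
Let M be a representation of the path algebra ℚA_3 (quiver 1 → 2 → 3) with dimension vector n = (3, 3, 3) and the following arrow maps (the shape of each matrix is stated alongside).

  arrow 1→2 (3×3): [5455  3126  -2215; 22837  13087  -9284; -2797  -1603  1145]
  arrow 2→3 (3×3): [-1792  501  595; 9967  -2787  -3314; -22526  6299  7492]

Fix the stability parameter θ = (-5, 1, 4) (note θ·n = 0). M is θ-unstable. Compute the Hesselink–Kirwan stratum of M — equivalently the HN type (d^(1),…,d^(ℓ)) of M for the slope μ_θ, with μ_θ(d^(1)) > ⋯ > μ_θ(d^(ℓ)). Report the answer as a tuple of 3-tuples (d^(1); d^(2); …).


Via rank(M_{q-1}∘⋯∘M_p): M ≅ I[1,3]^3.
μ_θ-semistable layers: μ^(1)=4; μ^(2)=1; μ^(3)=-5

((0, 0, 3); (0, 3, 0); (3, 0, 0))


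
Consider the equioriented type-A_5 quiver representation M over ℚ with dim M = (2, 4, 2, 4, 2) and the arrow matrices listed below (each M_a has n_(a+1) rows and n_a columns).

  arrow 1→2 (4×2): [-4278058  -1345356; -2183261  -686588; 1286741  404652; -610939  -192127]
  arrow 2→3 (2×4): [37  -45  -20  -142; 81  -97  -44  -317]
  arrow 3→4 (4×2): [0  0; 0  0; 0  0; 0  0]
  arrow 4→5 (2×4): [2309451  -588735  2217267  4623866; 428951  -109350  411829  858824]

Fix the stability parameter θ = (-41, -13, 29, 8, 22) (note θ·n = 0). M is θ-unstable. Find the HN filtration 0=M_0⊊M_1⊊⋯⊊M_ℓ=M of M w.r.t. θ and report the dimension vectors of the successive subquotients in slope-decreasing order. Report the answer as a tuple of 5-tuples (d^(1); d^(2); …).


Interval decomposition of M: I[1,3]^2, I[2,2]^2, I[4,4]^2, I[4,5]^2.
HN type (ℓ=5): μ^(1)=29; μ^(2)=22; μ^(3)=8; μ^(4)=-13; μ^(5)=-41

((0, 0, 2, 0, 0); (0, 0, 0, 0, 2); (0, 0, 0, 4, 0); (0, 4, 0, 0, 0); (2, 0, 0, 0, 0))


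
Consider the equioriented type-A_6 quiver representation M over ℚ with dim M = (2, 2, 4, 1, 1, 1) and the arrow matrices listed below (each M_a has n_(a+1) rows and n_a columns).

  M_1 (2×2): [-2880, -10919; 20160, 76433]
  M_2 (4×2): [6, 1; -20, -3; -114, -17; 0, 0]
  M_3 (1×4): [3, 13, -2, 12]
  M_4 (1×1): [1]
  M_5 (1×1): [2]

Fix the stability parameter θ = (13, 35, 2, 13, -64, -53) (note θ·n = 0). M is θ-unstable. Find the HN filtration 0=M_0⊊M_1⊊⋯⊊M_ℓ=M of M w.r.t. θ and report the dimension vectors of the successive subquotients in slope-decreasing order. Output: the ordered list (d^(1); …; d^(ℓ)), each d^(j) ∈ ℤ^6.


Via rank(M_{q-1}∘⋯∘M_p): M ≅ I[1,1], I[1,3], I[2,6], I[3,3]^2.
μ_θ-semistable layers: μ^(1)=37/2; μ^(2)=13; μ^(3)=2; μ^(4)=-67/5

((0, 1, 1, 0, 0, 0); (2, 0, 0, 0, 0, 0); (0, 0, 2, 0, 0, 0); (0, 1, 1, 1, 1, 1))


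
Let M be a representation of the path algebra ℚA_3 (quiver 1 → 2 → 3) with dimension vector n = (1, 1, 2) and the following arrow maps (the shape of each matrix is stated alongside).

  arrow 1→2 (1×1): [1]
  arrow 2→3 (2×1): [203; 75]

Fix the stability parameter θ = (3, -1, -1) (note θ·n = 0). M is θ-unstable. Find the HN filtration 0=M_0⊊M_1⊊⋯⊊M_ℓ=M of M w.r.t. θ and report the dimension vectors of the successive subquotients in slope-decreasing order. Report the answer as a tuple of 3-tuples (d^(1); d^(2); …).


Barcode: M ≅ I[1,3], I[3,3]. HN layers by μ_θ (2 steps, strictly decreasing):
  μ^(1)=1/3; μ^(2)=-1

((1, 1, 1); (0, 0, 1))


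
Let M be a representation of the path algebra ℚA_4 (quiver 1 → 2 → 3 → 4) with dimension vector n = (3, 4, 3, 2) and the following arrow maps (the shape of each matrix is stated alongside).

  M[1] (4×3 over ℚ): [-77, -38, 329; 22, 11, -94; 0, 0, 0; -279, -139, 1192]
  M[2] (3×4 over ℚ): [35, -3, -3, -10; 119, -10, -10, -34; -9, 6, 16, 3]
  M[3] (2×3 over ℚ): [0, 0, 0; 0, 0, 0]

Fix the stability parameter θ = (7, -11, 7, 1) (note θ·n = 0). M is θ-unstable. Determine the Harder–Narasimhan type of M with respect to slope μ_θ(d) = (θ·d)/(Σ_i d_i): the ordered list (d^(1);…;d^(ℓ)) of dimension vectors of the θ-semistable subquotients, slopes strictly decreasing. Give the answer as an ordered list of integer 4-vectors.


Interval decomposition of M: I[1,3]^3, I[2,2], I[4,4]^2.
HN type (ℓ=4): μ^(1)=7; μ^(2)=1; μ^(3)=-2; μ^(4)=-11

((0, 0, 3, 0); (0, 0, 0, 2); (3, 3, 0, 0); (0, 1, 0, 0))


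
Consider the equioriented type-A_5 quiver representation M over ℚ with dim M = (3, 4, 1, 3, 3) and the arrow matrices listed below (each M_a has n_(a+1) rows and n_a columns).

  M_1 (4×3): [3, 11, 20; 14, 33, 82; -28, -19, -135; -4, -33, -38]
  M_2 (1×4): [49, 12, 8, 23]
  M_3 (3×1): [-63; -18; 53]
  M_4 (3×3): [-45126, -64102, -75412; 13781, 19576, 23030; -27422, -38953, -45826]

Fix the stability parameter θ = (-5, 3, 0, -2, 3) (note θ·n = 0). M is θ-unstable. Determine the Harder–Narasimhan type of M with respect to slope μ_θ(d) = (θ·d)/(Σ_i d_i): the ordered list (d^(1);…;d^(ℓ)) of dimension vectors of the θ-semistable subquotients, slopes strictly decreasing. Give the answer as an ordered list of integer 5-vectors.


Interval decomposition of M: I[1,2]^2, I[1,5], I[2,2], I[4,5]^2.
HN type (ℓ=4): μ^(1)=3; μ^(2)=1/3; μ^(3)=-2; μ^(4)=-5

((0, 3, 0, 0, 3); (0, 1, 1, 1, 0); (0, 0, 0, 2, 0); (3, 0, 0, 0, 0))


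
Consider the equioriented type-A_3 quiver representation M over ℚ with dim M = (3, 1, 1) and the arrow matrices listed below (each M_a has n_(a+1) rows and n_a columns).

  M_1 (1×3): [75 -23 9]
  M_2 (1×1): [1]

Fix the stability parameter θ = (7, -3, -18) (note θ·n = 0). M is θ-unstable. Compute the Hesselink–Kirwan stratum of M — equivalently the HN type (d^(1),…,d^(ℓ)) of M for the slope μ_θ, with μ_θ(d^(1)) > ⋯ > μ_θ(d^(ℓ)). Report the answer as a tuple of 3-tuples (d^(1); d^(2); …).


Barcode: M ≅ I[1,1]^2, I[1,3]. HN layers by μ_θ (2 steps, strictly decreasing):
  μ^(1)=7; μ^(2)=-14/3

((2, 0, 0); (1, 1, 1))


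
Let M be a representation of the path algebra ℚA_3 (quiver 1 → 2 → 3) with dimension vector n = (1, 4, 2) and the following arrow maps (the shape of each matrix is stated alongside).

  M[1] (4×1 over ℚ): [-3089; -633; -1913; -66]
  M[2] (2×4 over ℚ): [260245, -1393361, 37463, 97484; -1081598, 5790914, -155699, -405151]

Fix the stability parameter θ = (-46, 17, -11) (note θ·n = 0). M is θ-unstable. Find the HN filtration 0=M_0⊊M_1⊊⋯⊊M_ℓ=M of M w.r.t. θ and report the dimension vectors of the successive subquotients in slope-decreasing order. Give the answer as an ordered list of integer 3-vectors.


Barcode: M ≅ I[1,3], I[2,2]^2, I[2,3]. HN layers by μ_θ (3 steps, strictly decreasing):
  μ^(1)=17; μ^(2)=3; μ^(3)=-46

((0, 2, 0); (0, 2, 2); (1, 0, 0))


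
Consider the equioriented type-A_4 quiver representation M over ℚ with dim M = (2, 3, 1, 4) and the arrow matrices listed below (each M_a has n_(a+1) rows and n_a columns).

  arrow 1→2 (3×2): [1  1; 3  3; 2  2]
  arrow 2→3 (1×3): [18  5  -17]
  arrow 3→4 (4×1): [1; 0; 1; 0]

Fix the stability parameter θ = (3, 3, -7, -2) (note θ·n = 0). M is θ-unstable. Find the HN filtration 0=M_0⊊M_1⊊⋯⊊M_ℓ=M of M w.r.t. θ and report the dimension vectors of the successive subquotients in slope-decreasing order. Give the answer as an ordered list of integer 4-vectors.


Interval decomposition of M: I[1,1], I[1,4], I[2,2]^2, I[4,4]^3.
HN type (ℓ=3): μ^(1)=3; μ^(2)=-3/4; μ^(3)=-2

((1, 2, 0, 0); (1, 1, 1, 1); (0, 0, 0, 3))


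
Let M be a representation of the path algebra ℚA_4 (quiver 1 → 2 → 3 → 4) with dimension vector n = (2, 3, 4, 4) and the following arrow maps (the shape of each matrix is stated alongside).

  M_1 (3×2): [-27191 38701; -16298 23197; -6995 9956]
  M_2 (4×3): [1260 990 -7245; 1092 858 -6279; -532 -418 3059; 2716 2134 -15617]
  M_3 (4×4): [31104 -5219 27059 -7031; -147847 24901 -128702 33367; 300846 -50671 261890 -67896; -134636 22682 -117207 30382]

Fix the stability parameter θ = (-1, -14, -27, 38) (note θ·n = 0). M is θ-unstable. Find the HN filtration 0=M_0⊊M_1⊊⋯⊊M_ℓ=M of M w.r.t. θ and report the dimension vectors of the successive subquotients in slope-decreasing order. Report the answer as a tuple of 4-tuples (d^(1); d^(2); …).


Interval decomposition of M: I[1,2], I[1,4], I[2,2], I[3,4]^3.
HN type (ℓ=4): μ^(1)=38; μ^(2)=-15/2; μ^(3)=-14; μ^(4)=-27

((0, 0, 0, 4); (1, 1, 0, 0); (1, 2, 1, 0); (0, 0, 3, 0))


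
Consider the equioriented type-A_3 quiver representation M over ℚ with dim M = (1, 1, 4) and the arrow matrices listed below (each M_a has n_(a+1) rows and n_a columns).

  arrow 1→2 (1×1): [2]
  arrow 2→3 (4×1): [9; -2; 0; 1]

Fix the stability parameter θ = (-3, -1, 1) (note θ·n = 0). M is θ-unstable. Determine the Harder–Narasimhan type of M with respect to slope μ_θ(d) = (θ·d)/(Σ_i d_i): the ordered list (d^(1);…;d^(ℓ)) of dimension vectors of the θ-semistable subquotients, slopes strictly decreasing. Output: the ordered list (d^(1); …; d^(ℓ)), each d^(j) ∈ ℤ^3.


Interval decomposition of M: I[1,3], I[3,3]^3.
HN type (ℓ=3): μ^(1)=1; μ^(2)=-1; μ^(3)=-3

((0, 0, 4); (0, 1, 0); (1, 0, 0))


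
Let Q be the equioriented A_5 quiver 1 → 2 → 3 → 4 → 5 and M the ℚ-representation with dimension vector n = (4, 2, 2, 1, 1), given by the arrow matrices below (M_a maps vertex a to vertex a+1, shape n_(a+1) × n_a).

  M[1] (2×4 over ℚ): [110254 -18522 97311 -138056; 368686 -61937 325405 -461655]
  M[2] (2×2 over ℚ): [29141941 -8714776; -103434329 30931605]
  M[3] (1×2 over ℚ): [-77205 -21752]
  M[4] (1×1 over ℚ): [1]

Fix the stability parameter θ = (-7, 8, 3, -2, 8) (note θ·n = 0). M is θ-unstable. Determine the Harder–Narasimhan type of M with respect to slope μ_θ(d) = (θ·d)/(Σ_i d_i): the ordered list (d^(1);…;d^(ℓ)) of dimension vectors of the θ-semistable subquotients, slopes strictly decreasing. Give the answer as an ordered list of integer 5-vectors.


Interval decomposition of M: I[1,1]^2, I[1,3], I[1,5].
HN type (ℓ=4): μ^(1)=8; μ^(2)=11/2; μ^(3)=3; μ^(4)=-7

((0, 0, 0, 0, 1); (0, 1, 1, 0, 0); (0, 1, 1, 1, 0); (4, 0, 0, 0, 0))


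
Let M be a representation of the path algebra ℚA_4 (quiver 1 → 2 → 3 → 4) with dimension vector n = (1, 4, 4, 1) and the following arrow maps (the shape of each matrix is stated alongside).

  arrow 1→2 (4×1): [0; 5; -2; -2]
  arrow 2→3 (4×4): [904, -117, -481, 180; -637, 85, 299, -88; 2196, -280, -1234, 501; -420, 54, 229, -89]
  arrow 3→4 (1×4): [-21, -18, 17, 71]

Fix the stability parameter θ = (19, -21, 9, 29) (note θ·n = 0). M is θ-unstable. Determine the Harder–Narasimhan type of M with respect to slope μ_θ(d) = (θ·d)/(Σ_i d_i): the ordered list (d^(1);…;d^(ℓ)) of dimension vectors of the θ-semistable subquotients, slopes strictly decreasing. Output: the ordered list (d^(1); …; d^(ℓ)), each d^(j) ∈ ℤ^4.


Interval decomposition of M: I[1,4], I[2,3]^3.
HN type (ℓ=4): μ^(1)=29; μ^(2)=9; μ^(3)=-1; μ^(4)=-21

((0, 0, 0, 1); (0, 0, 4, 0); (1, 1, 0, 0); (0, 3, 0, 0))


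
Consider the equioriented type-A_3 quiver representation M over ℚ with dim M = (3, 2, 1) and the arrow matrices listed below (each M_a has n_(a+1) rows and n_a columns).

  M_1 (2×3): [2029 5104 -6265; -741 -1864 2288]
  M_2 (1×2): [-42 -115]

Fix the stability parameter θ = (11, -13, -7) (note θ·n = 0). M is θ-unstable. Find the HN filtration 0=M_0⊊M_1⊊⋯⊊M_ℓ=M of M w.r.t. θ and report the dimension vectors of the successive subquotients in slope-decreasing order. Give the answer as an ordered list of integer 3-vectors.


Interval decomposition of M: I[1,1], I[1,2], I[1,3].
HN type (ℓ=3): μ^(1)=11; μ^(2)=-1; μ^(3)=-3

((1, 0, 0); (1, 1, 0); (1, 1, 1))


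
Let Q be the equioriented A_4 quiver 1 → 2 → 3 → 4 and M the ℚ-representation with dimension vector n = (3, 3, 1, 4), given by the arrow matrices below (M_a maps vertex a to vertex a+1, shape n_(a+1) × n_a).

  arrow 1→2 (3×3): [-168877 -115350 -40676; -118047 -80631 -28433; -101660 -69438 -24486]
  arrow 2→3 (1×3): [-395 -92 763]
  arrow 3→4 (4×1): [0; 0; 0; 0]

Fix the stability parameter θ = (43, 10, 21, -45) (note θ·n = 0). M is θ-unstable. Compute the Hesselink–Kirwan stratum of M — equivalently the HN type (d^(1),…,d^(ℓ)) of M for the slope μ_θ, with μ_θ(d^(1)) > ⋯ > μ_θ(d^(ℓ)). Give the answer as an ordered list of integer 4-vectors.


Barcode: M ≅ I[1,1], I[1,2], I[1,3], I[2,2], I[4,4]^4. HN layers by μ_θ (5 steps, strictly decreasing):
  μ^(1)=43; μ^(2)=53/2; μ^(3)=74/3; μ^(4)=10; μ^(5)=-45

((1, 0, 0, 0); (1, 1, 0, 0); (1, 1, 1, 0); (0, 1, 0, 0); (0, 0, 0, 4))


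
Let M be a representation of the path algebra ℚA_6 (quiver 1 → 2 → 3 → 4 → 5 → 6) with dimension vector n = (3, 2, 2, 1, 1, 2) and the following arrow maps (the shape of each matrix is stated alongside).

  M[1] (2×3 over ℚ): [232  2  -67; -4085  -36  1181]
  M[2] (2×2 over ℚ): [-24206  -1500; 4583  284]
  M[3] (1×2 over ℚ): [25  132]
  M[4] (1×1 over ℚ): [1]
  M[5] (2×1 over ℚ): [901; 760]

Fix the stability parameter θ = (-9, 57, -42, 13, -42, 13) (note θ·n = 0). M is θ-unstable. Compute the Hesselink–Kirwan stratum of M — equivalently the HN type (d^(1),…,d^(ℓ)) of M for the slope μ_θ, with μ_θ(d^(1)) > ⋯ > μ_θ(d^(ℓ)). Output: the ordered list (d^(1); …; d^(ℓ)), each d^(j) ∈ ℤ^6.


Interval decomposition of M: I[1,1], I[1,3], I[1,6], I[6,6].
HN type (ℓ=4): μ^(1)=13; μ^(2)=15/2; μ^(3)=-7/2; μ^(4)=-9

((0, 0, 0, 0, 0, 2); (0, 1, 1, 0, 0, 0); (0, 1, 1, 1, 1, 0); (3, 0, 0, 0, 0, 0))


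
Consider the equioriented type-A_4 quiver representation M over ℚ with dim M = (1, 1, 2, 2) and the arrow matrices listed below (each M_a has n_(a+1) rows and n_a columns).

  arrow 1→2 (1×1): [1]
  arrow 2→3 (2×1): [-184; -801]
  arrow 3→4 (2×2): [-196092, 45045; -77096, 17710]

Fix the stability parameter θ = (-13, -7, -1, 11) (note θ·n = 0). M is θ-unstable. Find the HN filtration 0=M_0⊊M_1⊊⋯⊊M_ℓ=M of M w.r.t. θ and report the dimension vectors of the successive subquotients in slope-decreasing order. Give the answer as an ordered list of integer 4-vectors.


Via rank(M_{q-1}∘⋯∘M_p): M ≅ I[1,4], I[3,3], I[4,4].
μ_θ-semistable layers: μ^(1)=11; μ^(2)=-1; μ^(3)=-7; μ^(4)=-13

((0, 0, 0, 2); (0, 0, 2, 0); (0, 1, 0, 0); (1, 0, 0, 0))


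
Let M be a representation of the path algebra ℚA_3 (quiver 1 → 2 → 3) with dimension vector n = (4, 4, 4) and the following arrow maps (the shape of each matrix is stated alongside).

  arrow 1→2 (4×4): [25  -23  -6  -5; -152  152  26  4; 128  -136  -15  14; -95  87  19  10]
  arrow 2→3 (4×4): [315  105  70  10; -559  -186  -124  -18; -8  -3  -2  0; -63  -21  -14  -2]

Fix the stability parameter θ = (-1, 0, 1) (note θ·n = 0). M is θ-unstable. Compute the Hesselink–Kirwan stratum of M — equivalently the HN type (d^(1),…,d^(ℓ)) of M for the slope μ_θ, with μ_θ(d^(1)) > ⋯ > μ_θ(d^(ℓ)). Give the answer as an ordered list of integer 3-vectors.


Via rank(M_{q-1}∘⋯∘M_p): M ≅ I[1,1], I[1,2]^2, I[1,3], I[2,3], I[3,3]^2.
μ_θ-semistable layers: μ^(1)=1; μ^(2)=0; μ^(3)=-1

((0, 0, 4); (0, 4, 0); (4, 0, 0))


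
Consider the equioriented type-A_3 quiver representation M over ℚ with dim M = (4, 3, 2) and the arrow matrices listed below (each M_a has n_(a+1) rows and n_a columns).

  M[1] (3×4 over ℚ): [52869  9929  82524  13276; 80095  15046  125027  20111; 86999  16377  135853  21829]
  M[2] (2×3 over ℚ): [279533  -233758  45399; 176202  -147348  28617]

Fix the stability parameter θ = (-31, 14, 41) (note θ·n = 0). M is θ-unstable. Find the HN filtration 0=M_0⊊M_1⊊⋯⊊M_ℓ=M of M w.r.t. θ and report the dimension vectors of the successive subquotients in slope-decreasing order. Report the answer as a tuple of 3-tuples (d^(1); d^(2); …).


Via rank(M_{q-1}∘⋯∘M_p): M ≅ I[1,1], I[1,2], I[1,3]^2.
μ_θ-semistable layers: μ^(1)=41; μ^(2)=14; μ^(3)=-31

((0, 0, 2); (0, 3, 0); (4, 0, 0))


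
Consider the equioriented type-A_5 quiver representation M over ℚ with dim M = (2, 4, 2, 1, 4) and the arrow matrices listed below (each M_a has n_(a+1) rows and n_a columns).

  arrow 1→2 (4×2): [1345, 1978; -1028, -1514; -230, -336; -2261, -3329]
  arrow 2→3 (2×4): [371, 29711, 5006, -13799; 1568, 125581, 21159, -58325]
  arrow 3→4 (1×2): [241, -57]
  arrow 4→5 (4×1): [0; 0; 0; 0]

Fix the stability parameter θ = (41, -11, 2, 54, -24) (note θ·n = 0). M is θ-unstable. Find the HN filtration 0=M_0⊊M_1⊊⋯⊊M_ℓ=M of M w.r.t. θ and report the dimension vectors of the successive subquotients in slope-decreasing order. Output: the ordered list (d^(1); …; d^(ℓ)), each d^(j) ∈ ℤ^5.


Via rank(M_{q-1}∘⋯∘M_p): M ≅ I[1,3], I[1,4], I[2,2]^2, I[5,5]^4.
μ_θ-semistable layers: μ^(1)=54; μ^(2)=32/3; μ^(3)=-11; μ^(4)=-24

((0, 0, 0, 1, 0); (2, 2, 2, 0, 0); (0, 2, 0, 0, 0); (0, 0, 0, 0, 4))


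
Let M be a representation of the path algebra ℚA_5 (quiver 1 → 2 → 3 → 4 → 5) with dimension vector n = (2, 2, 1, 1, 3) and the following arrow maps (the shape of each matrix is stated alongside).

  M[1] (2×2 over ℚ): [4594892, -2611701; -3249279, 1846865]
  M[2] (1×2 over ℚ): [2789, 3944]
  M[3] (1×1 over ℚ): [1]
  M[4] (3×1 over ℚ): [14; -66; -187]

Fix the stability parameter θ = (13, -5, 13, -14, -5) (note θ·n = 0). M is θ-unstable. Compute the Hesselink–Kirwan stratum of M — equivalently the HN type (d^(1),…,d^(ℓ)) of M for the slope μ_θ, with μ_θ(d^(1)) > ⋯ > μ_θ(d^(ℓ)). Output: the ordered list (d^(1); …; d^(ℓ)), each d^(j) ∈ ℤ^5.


Barcode: M ≅ I[1,2], I[1,5], I[5,5]^2. HN layers by μ_θ (3 steps, strictly decreasing):
  μ^(1)=4; μ^(2)=2/5; μ^(3)=-5

((1, 1, 0, 0, 0); (1, 1, 1, 1, 1); (0, 0, 0, 0, 2))


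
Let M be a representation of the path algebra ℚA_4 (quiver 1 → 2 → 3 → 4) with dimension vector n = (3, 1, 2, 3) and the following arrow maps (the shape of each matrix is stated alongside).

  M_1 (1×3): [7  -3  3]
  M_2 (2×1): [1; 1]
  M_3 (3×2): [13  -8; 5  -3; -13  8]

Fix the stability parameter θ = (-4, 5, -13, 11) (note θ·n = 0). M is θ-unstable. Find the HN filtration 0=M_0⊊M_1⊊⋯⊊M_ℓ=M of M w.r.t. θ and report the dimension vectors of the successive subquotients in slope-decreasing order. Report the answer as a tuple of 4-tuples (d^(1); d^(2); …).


Barcode: M ≅ I[1,1]^2, I[1,4], I[3,4], I[4,4]. HN layers by μ_θ (3 steps, strictly decreasing):
  μ^(1)=11; μ^(2)=-4; μ^(3)=-13

((0, 0, 0, 3); (3, 1, 1, 0); (0, 0, 1, 0))


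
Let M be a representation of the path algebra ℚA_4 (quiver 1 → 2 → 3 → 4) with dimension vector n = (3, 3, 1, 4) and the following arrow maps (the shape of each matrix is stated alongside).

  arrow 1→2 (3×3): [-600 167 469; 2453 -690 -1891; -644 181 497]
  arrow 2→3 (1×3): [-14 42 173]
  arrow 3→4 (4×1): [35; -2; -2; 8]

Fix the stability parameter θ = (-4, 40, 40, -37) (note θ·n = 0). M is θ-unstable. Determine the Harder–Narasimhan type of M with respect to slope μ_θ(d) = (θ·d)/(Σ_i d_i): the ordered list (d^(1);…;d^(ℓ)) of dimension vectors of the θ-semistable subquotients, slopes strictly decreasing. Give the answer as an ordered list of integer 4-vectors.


Via rank(M_{q-1}∘⋯∘M_p): M ≅ I[1,2]^2, I[1,4], I[4,4]^3.
μ_θ-semistable layers: μ^(1)=40; μ^(2)=43/3; μ^(3)=-4; μ^(4)=-37

((0, 2, 0, 0); (0, 1, 1, 1); (3, 0, 0, 0); (0, 0, 0, 3))


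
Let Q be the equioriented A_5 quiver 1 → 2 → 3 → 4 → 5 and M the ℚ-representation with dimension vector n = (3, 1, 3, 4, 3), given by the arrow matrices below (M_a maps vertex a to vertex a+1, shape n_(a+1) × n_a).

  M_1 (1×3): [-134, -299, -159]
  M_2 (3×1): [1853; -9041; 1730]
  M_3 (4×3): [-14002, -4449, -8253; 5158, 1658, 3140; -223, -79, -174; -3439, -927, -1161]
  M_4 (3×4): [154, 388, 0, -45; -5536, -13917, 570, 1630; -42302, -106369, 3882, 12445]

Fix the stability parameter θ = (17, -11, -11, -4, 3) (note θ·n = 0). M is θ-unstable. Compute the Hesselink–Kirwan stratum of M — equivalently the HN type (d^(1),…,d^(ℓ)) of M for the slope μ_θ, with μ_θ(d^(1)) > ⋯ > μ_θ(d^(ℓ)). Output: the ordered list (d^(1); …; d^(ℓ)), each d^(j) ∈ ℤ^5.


Interval decomposition of M: I[1,1]^2, I[1,4], I[3,4], I[3,5], I[4,5], I[5,5].
HN type (ℓ=5): μ^(1)=17; μ^(2)=3; μ^(3)=-9/4; μ^(4)=-4; μ^(5)=-11

((2, 0, 0, 0, 0); (0, 0, 0, 0, 3); (1, 1, 1, 1, 0); (0, 0, 0, 3, 0); (0, 0, 2, 0, 0))


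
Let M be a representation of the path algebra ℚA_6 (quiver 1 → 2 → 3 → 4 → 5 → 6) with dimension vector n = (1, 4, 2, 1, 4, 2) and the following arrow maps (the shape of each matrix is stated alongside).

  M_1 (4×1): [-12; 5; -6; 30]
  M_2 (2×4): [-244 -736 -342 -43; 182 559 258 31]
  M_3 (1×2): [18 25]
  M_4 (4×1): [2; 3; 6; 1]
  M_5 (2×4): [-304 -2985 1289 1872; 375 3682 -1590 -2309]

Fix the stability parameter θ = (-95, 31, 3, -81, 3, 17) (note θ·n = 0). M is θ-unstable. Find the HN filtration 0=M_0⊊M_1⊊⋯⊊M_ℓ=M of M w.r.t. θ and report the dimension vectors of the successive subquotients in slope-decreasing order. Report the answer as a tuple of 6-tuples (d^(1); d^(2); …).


Via rank(M_{q-1}∘⋯∘M_p): M ≅ I[1,6], I[2,2]^2, I[2,3], I[5,5]^2, I[5,6].
μ_θ-semistable layers: μ^(1)=31; μ^(2)=17; μ^(3)=3; μ^(4)=-47/3; μ^(5)=-95

((0, 2, 0, 0, 0, 0); (0, 1, 1, 0, 0, 2); (0, 0, 0, 0, 4, 0); (0, 1, 1, 1, 0, 0); (1, 0, 0, 0, 0, 0))


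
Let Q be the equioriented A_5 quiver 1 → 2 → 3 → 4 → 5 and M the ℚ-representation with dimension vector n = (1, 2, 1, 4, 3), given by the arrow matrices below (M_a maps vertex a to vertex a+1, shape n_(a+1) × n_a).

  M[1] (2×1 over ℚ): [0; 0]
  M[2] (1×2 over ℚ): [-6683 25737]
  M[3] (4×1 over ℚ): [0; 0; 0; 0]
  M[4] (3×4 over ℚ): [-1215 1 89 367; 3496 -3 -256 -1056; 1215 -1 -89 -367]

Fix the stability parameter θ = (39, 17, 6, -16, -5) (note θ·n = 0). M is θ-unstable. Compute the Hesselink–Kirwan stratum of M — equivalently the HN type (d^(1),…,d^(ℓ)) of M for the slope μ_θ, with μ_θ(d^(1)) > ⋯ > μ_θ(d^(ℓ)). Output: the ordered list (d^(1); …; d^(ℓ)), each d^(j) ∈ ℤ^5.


Barcode: M ≅ I[1,1], I[2,2], I[2,3], I[4,4]^2, I[4,5]^2, I[5,5]. HN layers by μ_θ (5 steps, strictly decreasing):
  μ^(1)=39; μ^(2)=17; μ^(3)=23/2; μ^(4)=-5; μ^(5)=-16

((1, 0, 0, 0, 0); (0, 1, 0, 0, 0); (0, 1, 1, 0, 0); (0, 0, 0, 0, 3); (0, 0, 0, 4, 0))


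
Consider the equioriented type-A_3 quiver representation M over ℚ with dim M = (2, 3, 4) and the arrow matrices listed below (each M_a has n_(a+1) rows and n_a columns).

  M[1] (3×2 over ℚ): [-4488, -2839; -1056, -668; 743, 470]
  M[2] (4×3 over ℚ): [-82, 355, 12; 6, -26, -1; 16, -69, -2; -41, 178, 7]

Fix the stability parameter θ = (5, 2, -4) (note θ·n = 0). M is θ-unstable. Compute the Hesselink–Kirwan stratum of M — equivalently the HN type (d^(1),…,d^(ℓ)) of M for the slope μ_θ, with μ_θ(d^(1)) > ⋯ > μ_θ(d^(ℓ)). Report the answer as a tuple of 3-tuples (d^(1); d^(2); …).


Via rank(M_{q-1}∘⋯∘M_p): M ≅ I[1,3]^2, I[2,3], I[3,3].
μ_θ-semistable layers: μ^(1)=1; μ^(2)=-1; μ^(3)=-4

((2, 2, 2); (0, 1, 1); (0, 0, 1))


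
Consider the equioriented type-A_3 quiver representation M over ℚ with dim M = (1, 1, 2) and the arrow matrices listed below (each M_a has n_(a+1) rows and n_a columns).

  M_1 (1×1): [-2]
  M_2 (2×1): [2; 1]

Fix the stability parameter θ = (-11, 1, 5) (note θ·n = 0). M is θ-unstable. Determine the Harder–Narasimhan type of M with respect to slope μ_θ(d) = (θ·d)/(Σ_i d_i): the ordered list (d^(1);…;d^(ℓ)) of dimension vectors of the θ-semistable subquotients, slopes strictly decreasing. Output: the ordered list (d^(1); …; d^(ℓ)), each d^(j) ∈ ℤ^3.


Via rank(M_{q-1}∘⋯∘M_p): M ≅ I[1,3], I[3,3].
μ_θ-semistable layers: μ^(1)=5; μ^(2)=1; μ^(3)=-11

((0, 0, 2); (0, 1, 0); (1, 0, 0))


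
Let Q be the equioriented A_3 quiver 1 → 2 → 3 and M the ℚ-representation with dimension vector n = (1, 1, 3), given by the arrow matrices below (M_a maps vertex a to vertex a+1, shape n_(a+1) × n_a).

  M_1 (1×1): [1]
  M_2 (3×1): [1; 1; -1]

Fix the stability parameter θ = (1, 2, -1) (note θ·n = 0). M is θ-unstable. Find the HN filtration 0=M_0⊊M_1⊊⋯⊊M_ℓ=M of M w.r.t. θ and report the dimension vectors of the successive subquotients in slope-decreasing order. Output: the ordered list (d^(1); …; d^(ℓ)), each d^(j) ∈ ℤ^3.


Via rank(M_{q-1}∘⋯∘M_p): M ≅ I[1,3], I[3,3]^2.
μ_θ-semistable layers: μ^(1)=2/3; μ^(2)=-1

((1, 1, 1); (0, 0, 2))


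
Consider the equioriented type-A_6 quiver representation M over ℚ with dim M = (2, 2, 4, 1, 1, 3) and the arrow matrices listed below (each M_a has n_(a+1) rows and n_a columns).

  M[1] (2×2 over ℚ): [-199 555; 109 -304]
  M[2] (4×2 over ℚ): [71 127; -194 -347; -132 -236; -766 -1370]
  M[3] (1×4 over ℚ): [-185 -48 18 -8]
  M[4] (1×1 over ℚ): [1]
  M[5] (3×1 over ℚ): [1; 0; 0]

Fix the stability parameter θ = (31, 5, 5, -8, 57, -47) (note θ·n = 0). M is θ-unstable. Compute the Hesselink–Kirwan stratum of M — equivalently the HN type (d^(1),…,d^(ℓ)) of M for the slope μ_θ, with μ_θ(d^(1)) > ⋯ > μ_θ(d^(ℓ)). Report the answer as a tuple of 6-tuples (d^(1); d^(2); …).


Via rank(M_{q-1}∘⋯∘M_p): M ≅ I[1,3], I[1,6], I[3,3]^2, I[6,6]^2.
μ_θ-semistable layers: μ^(1)=41/3; μ^(2)=43/6; μ^(3)=5; μ^(4)=-47

((1, 1, 1, 0, 0, 0); (1, 1, 1, 1, 1, 1); (0, 0, 2, 0, 0, 0); (0, 0, 0, 0, 0, 2))


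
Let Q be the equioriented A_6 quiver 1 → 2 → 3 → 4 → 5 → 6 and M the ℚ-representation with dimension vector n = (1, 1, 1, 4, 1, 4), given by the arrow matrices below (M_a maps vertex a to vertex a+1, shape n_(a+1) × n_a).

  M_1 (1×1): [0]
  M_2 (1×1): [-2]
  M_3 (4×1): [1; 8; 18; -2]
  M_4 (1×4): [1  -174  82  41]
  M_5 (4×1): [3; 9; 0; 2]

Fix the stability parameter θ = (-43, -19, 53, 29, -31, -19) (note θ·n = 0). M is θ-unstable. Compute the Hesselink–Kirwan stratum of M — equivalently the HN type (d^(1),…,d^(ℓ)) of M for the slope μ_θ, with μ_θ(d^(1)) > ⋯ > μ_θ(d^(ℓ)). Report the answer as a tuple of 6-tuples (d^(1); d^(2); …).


Interval decomposition of M: I[1,1], I[2,6], I[4,4]^3, I[6,6]^3.
HN type (ℓ=4): μ^(1)=29; μ^(2)=8; μ^(3)=-19; μ^(4)=-43

((0, 0, 0, 3, 0, 0); (0, 0, 1, 1, 1, 1); (0, 1, 0, 0, 0, 3); (1, 0, 0, 0, 0, 0))


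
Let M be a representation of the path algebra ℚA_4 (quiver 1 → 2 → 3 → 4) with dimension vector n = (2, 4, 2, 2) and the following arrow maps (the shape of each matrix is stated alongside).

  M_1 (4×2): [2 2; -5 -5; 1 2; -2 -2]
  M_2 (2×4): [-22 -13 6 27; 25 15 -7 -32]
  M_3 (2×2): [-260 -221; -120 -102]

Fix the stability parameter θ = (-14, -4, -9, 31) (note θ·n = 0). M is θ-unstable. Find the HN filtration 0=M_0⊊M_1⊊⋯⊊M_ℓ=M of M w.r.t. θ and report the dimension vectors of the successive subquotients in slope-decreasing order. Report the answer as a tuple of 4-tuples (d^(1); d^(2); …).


Interval decomposition of M: I[1,3], I[1,4], I[2,2]^2, I[4,4].
HN type (ℓ=4): μ^(1)=31; μ^(2)=-4; μ^(3)=-13/2; μ^(4)=-14

((0, 0, 0, 2); (0, 2, 0, 0); (0, 2, 2, 0); (2, 0, 0, 0))


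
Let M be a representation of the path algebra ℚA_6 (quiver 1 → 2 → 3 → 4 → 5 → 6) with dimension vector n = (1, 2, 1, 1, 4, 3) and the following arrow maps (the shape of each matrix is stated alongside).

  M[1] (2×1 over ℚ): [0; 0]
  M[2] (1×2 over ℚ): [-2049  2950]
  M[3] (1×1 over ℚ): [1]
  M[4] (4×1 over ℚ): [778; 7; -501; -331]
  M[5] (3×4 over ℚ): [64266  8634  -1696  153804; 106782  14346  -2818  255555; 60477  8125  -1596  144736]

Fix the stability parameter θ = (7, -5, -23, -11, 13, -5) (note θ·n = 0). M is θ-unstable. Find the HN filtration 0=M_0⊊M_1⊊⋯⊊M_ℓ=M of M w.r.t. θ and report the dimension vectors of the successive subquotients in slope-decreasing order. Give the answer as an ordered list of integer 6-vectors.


Interval decomposition of M: I[1,1], I[2,2], I[2,6], I[5,5]^2, I[5,6], I[6,6].
HN type (ℓ=6): μ^(1)=13; μ^(2)=7; μ^(3)=4; μ^(4)=-5; μ^(5)=-11; μ^(6)=-14

((0, 0, 0, 0, 2, 0); (1, 0, 0, 0, 0, 0); (0, 0, 0, 0, 2, 2); (0, 1, 0, 0, 0, 1); (0, 0, 0, 1, 0, 0); (0, 1, 1, 0, 0, 0))


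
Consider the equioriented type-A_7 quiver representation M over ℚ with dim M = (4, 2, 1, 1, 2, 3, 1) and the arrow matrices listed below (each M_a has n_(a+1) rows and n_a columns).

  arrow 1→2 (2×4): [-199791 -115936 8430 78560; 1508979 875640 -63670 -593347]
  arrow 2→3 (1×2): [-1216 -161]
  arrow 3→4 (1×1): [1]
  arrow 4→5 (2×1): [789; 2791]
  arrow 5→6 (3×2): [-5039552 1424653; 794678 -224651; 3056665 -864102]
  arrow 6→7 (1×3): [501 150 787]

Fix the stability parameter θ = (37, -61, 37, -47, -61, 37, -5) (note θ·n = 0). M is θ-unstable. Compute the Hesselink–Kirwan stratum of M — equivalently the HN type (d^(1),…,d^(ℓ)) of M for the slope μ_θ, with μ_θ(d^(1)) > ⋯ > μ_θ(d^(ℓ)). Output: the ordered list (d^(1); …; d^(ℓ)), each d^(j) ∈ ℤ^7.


Barcode: M ≅ I[1,1]^2, I[1,2], I[1,7], I[5,6], I[6,6]. HN layers by μ_θ (5 steps, strictly decreasing):
  μ^(1)=37; μ^(2)=16; μ^(3)=-12; μ^(4)=-19; μ^(5)=-61

((2, 0, 0, 0, 0, 2, 0); (0, 0, 0, 0, 0, 1, 1); (1, 1, 0, 0, 0, 0, 0); (1, 1, 1, 1, 1, 0, 0); (0, 0, 0, 0, 1, 0, 0))


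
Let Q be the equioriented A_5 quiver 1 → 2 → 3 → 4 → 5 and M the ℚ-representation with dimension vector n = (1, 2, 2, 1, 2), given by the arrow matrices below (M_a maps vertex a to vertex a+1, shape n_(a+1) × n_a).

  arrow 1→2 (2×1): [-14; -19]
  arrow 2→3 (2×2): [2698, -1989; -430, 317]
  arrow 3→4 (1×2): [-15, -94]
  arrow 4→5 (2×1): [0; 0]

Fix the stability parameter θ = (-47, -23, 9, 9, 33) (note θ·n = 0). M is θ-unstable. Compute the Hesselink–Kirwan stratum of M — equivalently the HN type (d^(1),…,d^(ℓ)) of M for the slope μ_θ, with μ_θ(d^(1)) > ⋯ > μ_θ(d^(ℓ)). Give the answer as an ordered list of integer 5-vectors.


Via rank(M_{q-1}∘⋯∘M_p): M ≅ I[1,4], I[2,3], I[5,5]^2.
μ_θ-semistable layers: μ^(1)=33; μ^(2)=9; μ^(3)=-23; μ^(4)=-47

((0, 0, 0, 0, 2); (0, 0, 2, 1, 0); (0, 2, 0, 0, 0); (1, 0, 0, 0, 0))
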